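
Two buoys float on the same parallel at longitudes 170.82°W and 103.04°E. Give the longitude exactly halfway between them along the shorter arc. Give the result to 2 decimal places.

Signed shortest Δλ from -170.82° to +103.04° is -86.14°.
Midpoint longitude = -170.82° + (-86.14°)/2 = -170.82° − 43.07° = -213.89°.
Normalise into (−180°, 180°]: +146.11°.
(The naïve average (-170.82 + +103.04)/2 = -33.89° is on the wrong side of the globe.)

146.11°E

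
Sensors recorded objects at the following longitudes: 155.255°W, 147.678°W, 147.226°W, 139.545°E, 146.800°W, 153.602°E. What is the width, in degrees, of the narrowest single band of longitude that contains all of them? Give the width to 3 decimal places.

Sort the longitudes: -155.255°, -147.678°, -147.226°, -146.800°, +139.545°, +153.602°.
Eastward gaps between consecutive values (wrapping around): 7.577°, 0.452°, 0.426°, 286.345°, 14.057°, 51.143°.
Largest gap = 286.345° ⇒ minimal covering band is its complement: 360° − 286.345° = 73.655°.
Band runs from +139.545° eastward to -146.800°, crossing the antimeridian.

73.655°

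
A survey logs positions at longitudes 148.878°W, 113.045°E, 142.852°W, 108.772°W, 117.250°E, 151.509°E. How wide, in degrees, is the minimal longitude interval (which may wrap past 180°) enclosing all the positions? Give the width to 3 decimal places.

138.183°

Sort the longitudes: -148.878°, -142.852°, -108.772°, +113.045°, +117.250°, +151.509°.
Eastward gaps between consecutive values (wrapping around): 6.026°, 34.080°, 221.817°, 4.205°, 34.259°, 59.613°.
Largest gap = 221.817° ⇒ minimal covering band is its complement: 360° − 221.817° = 138.183°.
Band runs from +113.045° eastward to -108.772°, crossing the antimeridian.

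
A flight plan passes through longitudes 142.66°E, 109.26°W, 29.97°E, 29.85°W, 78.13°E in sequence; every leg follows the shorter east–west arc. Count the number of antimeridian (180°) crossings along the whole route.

Leg 1: +142.66° → -109.26°, shortest Δλ = 108.08° (east) — crosses 180°.
Leg 2: -109.26° → +29.97°, shortest Δλ = 139.23° (east) — does not cross 180°.
Leg 3: +29.97° → -29.85°, shortest Δλ = -59.82° (west) — does not cross 180°.
Leg 4: -29.85° → +78.13°, shortest Δλ = 107.98° (east) — does not cross 180°.
Total crossings: 1.

1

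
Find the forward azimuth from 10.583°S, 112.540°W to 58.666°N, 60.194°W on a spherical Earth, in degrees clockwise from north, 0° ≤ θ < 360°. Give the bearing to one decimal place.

Δλ = -60.194 − -112.540 = 52.346°.
θ = atan2( sin Δλ · cos φ₂ , cos φ₁ · sin φ₂ − sin φ₁ · cos φ₂ · cos Δλ )
  = atan2(0.41171, 0.89797) = 24.631° → normalised to [0°, 360°): 24.631°.

24.6°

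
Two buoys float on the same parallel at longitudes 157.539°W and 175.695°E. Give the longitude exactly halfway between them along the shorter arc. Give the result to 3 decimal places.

Signed shortest Δλ from -157.539° to +175.695° is -26.766°.
Midpoint longitude = -157.539° + (-26.766°)/2 = -157.539° − 13.383° = -170.922°.
(The naïve average (-157.539 + +175.695)/2 = 9.078° is on the wrong side of the globe.)

170.922°W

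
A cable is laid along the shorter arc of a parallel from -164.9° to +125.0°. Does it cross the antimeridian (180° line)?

Naïve |125.0 − -164.9| = 289.9° > 180°, so the shorter arc goes the other way round — across 180°.
Signed shortest Δλ = ((125.0 − -164.9 + 180) mod 360) − 180 = -70.1°.
Going west by 70.1° from -164.9° passes through 180° before reaching +125.0°.

Yes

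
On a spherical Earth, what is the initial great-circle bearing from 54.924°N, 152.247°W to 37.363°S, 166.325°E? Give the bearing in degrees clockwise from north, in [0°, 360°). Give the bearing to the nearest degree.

212°

Δλ = 166.325 − -152.247 = 318.572°; wrapped into (−180°, 180°]: -41.428°.
θ = atan2( sin Δλ · cos φ₂ , cos φ₁ · sin φ₂ − sin φ₁ · cos φ₂ · cos Δλ )
  = atan2(-0.52591, -0.83645) = -147.841° → normalised to [0°, 360°): 212.159°.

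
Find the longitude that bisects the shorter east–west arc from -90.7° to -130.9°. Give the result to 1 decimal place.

-110.8°

Signed shortest Δλ from -90.7° to -130.9° is -40.2°.
Midpoint longitude = -90.7° + (-40.2°)/2 = -90.7° − 20.1° = -110.8°.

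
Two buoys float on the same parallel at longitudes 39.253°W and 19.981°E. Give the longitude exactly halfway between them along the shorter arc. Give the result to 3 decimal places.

9.636°W

Signed shortest Δλ from -39.253° to +19.981° is +59.234°.
Midpoint longitude = -39.253° + (+59.234°)/2 = -39.253° + 29.617° = -9.636°.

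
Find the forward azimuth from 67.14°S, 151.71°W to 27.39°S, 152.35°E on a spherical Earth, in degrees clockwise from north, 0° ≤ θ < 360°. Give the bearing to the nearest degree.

291°

Δλ = 152.35 − -151.71 = 304.06°; wrapped into (−180°, 180°]: -55.94°.
θ = atan2( sin Δλ · cos φ₂ , cos φ₁ · sin φ₂ − sin φ₁ · cos φ₂ · cos Δλ )
  = atan2(-0.73558, 0.27950) = -69.195° → normalised to [0°, 360°): 290.805°.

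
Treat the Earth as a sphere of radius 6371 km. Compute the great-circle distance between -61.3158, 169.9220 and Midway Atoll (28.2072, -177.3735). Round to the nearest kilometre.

Δλ = -177.3735 − 169.9220 = -347.2955°; wrapped into (−180°, 180°]: 12.7045°.
Δφ = 28.2072 − -61.3158 = 89.5230°.
a = sin²(Δφ/2) + cos φ₁ · cos φ₂ · sin²(Δλ/2) = 0.501015.
c = 2·atan2(√a, √(1−a)) = 1.57283 rad → d = 6371·c ≈ 10020.48 km.

10020 km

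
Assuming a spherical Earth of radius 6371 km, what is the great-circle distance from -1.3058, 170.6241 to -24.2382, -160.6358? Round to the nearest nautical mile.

2164 nmi

Δλ = -160.6358 − 170.6241 = -331.2599°; wrapped into (−180°, 180°]: 28.7401°.
Δφ = -24.2382 − -1.3058 = -22.9324°.
a = sin²(Δφ/2) + cos φ₁ · cos φ₂ · sin²(Δλ/2) = 0.095668.
c = 2·atan2(√a, √(1−a)) = 0.62892 rad → d = 6371·c ≈ 4006.84 km ≈ 2163.52 nmi.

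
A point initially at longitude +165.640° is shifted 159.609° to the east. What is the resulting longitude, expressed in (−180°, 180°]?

Start at +165.640°; shift +159.609° → +325.249°.
+325.249° lies outside (−180°, 180°]; subtract 360° → -34.751°.

-34.751°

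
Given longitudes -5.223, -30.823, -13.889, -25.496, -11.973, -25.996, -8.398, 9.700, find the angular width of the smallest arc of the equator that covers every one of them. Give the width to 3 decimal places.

Sort the longitudes: -30.823°, -25.996°, -25.496°, -13.889°, -11.973°, -8.398°, -5.223°, +9.700°.
Eastward gaps between consecutive values (wrapping around): 4.827°, 0.500°, 11.607°, 1.916°, 3.575°, 3.175°, 14.923°, 319.477°.
Largest gap = 319.477° ⇒ minimal covering band is its complement: 360° − 319.477° = 40.523°.
Band runs from -30.823° eastward to +9.700°.

40.523°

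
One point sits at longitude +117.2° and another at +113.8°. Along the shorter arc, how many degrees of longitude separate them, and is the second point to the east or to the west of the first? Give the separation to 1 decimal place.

Raw difference: 113.8 − 117.2 = -3.4°.
Normalise into (−180°, 180°]: -3.4° stays -3.4°.
Negative ⇒ the second point lies to the west; separation 3.4°.

3.4° west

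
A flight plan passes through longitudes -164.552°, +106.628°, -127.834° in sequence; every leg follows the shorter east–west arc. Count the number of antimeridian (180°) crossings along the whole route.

2

Leg 1: -164.552° → +106.628°, shortest Δλ = -88.82° (west) — crosses 180°.
Leg 2: +106.628° → -127.834°, shortest Δλ = 125.538° (east) — crosses 180°.
Total crossings: 2.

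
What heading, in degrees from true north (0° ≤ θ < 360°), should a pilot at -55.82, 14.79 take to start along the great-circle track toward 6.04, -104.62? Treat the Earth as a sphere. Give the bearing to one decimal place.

Δλ = -104.62 − 14.79 = -119.41°.
θ = atan2( sin Δλ · cos φ₂ , cos φ₁ · sin φ₂ − sin φ₁ · cos φ₂ · cos Δλ )
  = atan2(-0.86629, -0.34487) = -111.707° → normalised to [0°, 360°): 248.293°.

248.3°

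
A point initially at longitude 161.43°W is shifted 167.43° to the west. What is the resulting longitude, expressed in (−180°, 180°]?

Start at -161.43°; shift −167.43° → -328.86°.
-328.86° lies outside (−180°, 180°]; add 360° → +31.14°.

31.14°E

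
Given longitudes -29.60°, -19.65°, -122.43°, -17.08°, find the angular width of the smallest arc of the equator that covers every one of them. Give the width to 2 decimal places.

Sort the longitudes: -122.43°, -29.60°, -19.65°, -17.08°.
Eastward gaps between consecutive values (wrapping around): 92.83°, 9.95°, 2.57°, 254.65°.
Largest gap = 254.65° ⇒ minimal covering band is its complement: 360° − 254.65° = 105.35°.
Band runs from -122.43° eastward to -17.08°.

105.35°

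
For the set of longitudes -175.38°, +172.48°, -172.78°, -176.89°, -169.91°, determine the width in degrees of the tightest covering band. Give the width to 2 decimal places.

17.61°

Sort the longitudes: -176.89°, -175.38°, -172.78°, -169.91°, +172.48°.
Eastward gaps between consecutive values (wrapping around): 1.51°, 2.60°, 2.87°, 342.39°, 10.63°.
Largest gap = 342.39° ⇒ minimal covering band is its complement: 360° − 342.39° = 17.61°.
Band runs from +172.48° eastward to -169.91°, crossing the antimeridian.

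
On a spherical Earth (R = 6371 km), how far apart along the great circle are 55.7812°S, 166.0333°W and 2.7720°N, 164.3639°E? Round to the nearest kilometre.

Δλ = 164.3639 − -166.0333 = 330.3972°; wrapped into (−180°, 180°]: -29.6028°.
Δφ = 2.7720 − -55.7812 = 58.5532°.
a = sin²(Δφ/2) + cos φ₁ · cos φ₂ · sin²(Δλ/2) = 0.275806.
c = 2·atan2(√a, √(1−a)) = 1.10583 rad → d = 6371·c ≈ 7045.27 km.

7045 km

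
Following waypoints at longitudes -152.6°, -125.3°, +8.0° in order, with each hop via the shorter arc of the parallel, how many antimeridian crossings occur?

0

Leg 1: -152.6° → -125.3°, shortest Δλ = 27.3° (east) — does not cross 180°.
Leg 2: -125.3° → +8.0°, shortest Δλ = 133.3° (east) — does not cross 180°.
Total crossings: 0.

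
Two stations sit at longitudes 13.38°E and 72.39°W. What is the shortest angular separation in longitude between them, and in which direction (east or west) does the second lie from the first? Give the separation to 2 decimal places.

Raw difference: -72.39 − 13.38 = -85.77°.
Normalise into (−180°, 180°]: -85.77° stays -85.77°.
Negative ⇒ the second point lies to the west; separation 85.77°.

85.77° west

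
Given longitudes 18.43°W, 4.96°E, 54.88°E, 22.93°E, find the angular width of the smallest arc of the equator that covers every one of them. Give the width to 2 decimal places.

73.31°

Sort the longitudes: -18.43°, +4.96°, +22.93°, +54.88°.
Eastward gaps between consecutive values (wrapping around): 23.39°, 17.97°, 31.95°, 286.69°.
Largest gap = 286.69° ⇒ minimal covering band is its complement: 360° − 286.69° = 73.31°.
Band runs from -18.43° eastward to +54.88°.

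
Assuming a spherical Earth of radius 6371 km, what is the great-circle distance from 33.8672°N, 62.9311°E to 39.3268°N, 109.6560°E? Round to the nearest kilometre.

4169 km

Δλ = 109.6560 − 62.9311 = 46.7249°.
Δφ = 39.3268 − 33.8672 = 5.4596°.
a = sin²(Δφ/2) + cos φ₁ · cos φ₂ · sin²(Δλ/2) = 0.103269.
c = 2·atan2(√a, √(1−a)) = 0.65432 rad → d = 6371·c ≈ 4168.67 km.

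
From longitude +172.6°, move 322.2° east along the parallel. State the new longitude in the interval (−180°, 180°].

+134.8°

Start at +172.6°; shift +322.2° → +494.8°.
+494.8° lies outside (−180°, 180°]; subtract 360° → +134.8°.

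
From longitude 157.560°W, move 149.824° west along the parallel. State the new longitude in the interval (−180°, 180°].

Start at -157.560°; shift −149.824° → -307.384°.
-307.384° lies outside (−180°, 180°]; add 360° → +52.616°.

52.616°E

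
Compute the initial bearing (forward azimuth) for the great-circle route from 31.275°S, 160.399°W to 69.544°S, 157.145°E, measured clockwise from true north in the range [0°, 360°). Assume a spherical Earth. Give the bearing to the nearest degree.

199°

Δλ = 157.145 − -160.399 = 317.544°; wrapped into (−180°, 180°]: -42.456°.
θ = atan2( sin Δλ · cos φ₂ , cos φ₁ · sin φ₂ − sin φ₁ · cos φ₂ · cos Δλ )
  = atan2(-0.23591, -0.66693) = -160.520° → normalised to [0°, 360°): 199.480°.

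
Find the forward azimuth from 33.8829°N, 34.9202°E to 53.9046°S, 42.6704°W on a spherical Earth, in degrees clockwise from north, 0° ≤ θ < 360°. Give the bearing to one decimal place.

Δλ = -42.6704 − 34.9202 = -77.5906°.
θ = atan2( sin Δλ · cos φ₂ , cos φ₁ · sin φ₂ − sin φ₁ · cos φ₂ · cos Δλ )
  = atan2(-0.57537, -0.74140) = -142.186° → normalised to [0°, 360°): 217.814°.

217.8°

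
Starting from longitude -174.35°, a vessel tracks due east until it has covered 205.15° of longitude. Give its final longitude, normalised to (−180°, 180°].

Start at -174.35°; shift +205.15° → +30.80°.
+30.80° already lies in (−180°, 180°].

+30.80°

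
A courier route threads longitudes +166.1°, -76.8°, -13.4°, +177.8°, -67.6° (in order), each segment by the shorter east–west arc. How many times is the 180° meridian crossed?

3

Leg 1: +166.1° → -76.8°, shortest Δλ = 117.1° (east) — crosses 180°.
Leg 2: -76.8° → -13.4°, shortest Δλ = 63.4° (east) — does not cross 180°.
Leg 3: -13.4° → +177.8°, shortest Δλ = -168.8° (west) — crosses 180°.
Leg 4: +177.8° → -67.6°, shortest Δλ = 114.6° (east) — crosses 180°.
Total crossings: 3.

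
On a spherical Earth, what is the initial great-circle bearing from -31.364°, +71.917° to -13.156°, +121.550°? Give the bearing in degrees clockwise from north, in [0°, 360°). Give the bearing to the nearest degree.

Δλ = 121.550 − 71.917 = 49.633°.
θ = atan2( sin Δλ · cos φ₂ , cos φ₁ · sin φ₂ − sin φ₁ · cos φ₂ · cos Δλ )
  = atan2(0.74191, 0.13391) = 79.769° → normalised to [0°, 360°): 79.769°.

80°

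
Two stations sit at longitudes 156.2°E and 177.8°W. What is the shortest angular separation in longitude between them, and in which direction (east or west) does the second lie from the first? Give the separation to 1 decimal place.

26.0° east

Raw difference: -177.8 − 156.2 = -334.0°.
Normalise into (−180°, 180°]: -334.0° + 360° = 26.0°.
Positive ⇒ the second point lies to the east; separation 26.0°.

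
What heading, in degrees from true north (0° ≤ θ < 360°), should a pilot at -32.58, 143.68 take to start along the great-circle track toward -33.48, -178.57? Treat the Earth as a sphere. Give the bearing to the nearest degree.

102°

Δλ = -178.57 − 143.68 = -322.25°; wrapped into (−180°, 180°]: 37.75°.
θ = atan2( sin Δλ · cos φ₂ , cos φ₁ · sin φ₂ − sin φ₁ · cos φ₂ · cos Δλ )
  = atan2(0.51064, -0.10972) = 102.126° → normalised to [0°, 360°): 102.126°.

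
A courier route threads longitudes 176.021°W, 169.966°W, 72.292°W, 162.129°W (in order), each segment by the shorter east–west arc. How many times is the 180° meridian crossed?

0

Leg 1: -176.021° → -169.966°, shortest Δλ = 6.055° (east) — does not cross 180°.
Leg 2: -169.966° → -72.292°, shortest Δλ = 97.674° (east) — does not cross 180°.
Leg 3: -72.292° → -162.129°, shortest Δλ = -89.837° (west) — does not cross 180°.
Total crossings: 0.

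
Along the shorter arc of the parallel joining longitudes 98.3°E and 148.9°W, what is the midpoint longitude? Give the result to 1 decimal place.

154.7°E

Signed shortest Δλ from +98.3° to -148.9° is +112.8°.
Midpoint longitude = +98.3° + (+112.8°)/2 = +98.3° + 56.4° = +154.7°.
(The naïve average (+98.3 + -148.9)/2 = -25.3° is on the wrong side of the globe.)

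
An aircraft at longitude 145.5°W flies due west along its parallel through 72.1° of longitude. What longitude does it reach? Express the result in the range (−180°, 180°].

Start at -145.5°; shift −72.1° → -217.6°.
-217.6° lies outside (−180°, 180°]; add 360° → +142.4°.

142.4°E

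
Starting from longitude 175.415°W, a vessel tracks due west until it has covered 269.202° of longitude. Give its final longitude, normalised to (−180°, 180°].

84.617°W

Start at -175.415°; shift −269.202° → -444.617°.
-444.617° lies outside (−180°, 180°]; add 360° → -84.617°.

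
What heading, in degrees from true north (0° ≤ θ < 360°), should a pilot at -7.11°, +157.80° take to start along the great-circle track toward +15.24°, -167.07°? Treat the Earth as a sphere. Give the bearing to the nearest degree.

Δλ = -167.07 − 157.80 = -324.87°; wrapped into (−180°, 180°]: 35.13°.
θ = atan2( sin Δλ · cos φ₂ , cos φ₁ · sin φ₂ − sin φ₁ · cos φ₂ · cos Δλ )
  = atan2(0.55520, 0.35851) = 57.148° → normalised to [0°, 360°): 57.148°.

57°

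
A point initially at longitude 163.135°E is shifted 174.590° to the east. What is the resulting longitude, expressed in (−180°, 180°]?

Start at +163.135°; shift +174.590° → +337.725°.
+337.725° lies outside (−180°, 180°]; subtract 360° → -22.275°.

22.275°W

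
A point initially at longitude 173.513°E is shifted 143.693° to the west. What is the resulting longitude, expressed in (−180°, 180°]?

Start at +173.513°; shift −143.693° → +29.820°.
+29.820° already lies in (−180°, 180°].

29.820°E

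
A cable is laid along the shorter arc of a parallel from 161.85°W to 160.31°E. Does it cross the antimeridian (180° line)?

Yes

Naïve |160.31 − -161.85| = 322.16° > 180°, so the shorter arc goes the other way round — across 180°.
Signed shortest Δλ = ((160.31 − -161.85 + 180) mod 360) − 180 = -37.84°.
Going west by 37.84° from -161.85° passes through 180° before reaching +160.31°.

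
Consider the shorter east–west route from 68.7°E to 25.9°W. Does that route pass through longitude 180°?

No

Signed shortest Δλ = ((-25.9 − 68.7 + 180) mod 360) − 180 = -94.6°.
Going west by 94.6° from +68.7° reaches -25.9° without touching 180°.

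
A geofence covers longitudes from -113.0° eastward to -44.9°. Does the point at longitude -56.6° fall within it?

Yes

Band width going east from -113.0° to -44.9°: ((-44.9 − -113.0) mod 360) = 68.1°.
Offset of -56.6° east of the west edge: ((-56.6 − -113.0) mod 360) = 56.4°.
56.4° ≤ 68.1° ⇒ inside.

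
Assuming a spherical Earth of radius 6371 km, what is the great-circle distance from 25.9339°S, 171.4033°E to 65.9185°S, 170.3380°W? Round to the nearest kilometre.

4626 km

Δλ = -170.3380 − 171.4033 = -341.7413°; wrapped into (−180°, 180°]: 18.2587°.
Δφ = -65.9185 − -25.9339 = -39.9846°.
a = sin²(Δφ/2) + cos φ₁ · cos φ₂ · sin²(Δλ/2) = 0.126129.
c = 2·atan2(√a, √(1−a)) = 0.72614 rad → d = 6371·c ≈ 4626.25 km.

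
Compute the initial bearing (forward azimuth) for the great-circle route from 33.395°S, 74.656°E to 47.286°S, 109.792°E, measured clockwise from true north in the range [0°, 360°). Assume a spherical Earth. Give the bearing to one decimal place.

128.3°

Δλ = 109.792 − 74.656 = 35.136°.
θ = atan2( sin Δλ · cos φ₂ , cos φ₁ · sin φ₂ − sin φ₁ · cos φ₂ · cos Δλ )
  = atan2(0.39040, -0.30811) = 128.281° → normalised to [0°, 360°): 128.281°.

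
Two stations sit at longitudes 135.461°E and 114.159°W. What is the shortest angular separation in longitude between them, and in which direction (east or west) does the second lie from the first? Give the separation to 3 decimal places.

110.380° east

Raw difference: -114.159 − 135.461 = -249.62°.
Normalise into (−180°, 180°]: -249.62° + 360° = 110.38°.
Positive ⇒ the second point lies to the east; separation 110.380°.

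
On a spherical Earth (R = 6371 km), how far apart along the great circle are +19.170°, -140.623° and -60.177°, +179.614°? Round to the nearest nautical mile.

5141 nmi

Δλ = 179.614 − -140.623 = 320.237°; wrapped into (−180°, 180°]: -39.763°.
Δφ = -60.177 − 19.170 = -79.347°.
a = sin²(Δφ/2) + cos φ₁ · cos φ₂ · sin²(Δλ/2) = 0.461897.
c = 2·atan2(√a, √(1−a)) = 1.49452 rad → d = 6371·c ≈ 9521.56 km ≈ 5141.23 nmi.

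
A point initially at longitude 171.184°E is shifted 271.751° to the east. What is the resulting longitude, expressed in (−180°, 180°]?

82.935°E

Start at +171.184°; shift +271.751° → +442.935°.
+442.935° lies outside (−180°, 180°]; subtract 360° → +82.935°.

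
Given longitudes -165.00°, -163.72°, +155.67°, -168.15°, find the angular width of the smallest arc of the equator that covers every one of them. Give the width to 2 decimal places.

40.61°

Sort the longitudes: -168.15°, -165.00°, -163.72°, +155.67°.
Eastward gaps between consecutive values (wrapping around): 3.15°, 1.28°, 319.39°, 36.18°.
Largest gap = 319.39° ⇒ minimal covering band is its complement: 360° − 319.39° = 40.61°.
Band runs from +155.67° eastward to -163.72°, crossing the antimeridian.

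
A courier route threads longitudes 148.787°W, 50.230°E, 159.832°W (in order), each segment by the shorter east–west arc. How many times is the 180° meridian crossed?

Leg 1: -148.787° → +50.230°, shortest Δλ = -160.983° (west) — crosses 180°.
Leg 2: +50.230° → -159.832°, shortest Δλ = 149.938° (east) — crosses 180°.
Total crossings: 2.

2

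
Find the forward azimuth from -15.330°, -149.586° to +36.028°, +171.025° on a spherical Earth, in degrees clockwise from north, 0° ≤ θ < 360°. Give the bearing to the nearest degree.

325°

Δλ = 171.025 − -149.586 = 320.611°; wrapped into (−180°, 180°]: -39.389°.
θ = atan2( sin Δλ · cos φ₂ , cos φ₁ · sin φ₂ − sin φ₁ · cos φ₂ · cos Δλ )
  = atan2(-0.51321, 0.73250) = -35.016° → normalised to [0°, 360°): 324.984°.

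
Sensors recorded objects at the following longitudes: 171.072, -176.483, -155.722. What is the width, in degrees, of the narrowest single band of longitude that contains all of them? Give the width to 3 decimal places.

Sort the longitudes: -176.483°, -155.722°, +171.072°.
Eastward gaps between consecutive values (wrapping around): 20.761°, 326.794°, 12.445°.
Largest gap = 326.794° ⇒ minimal covering band is its complement: 360° − 326.794° = 33.206°.
Band runs from +171.072° eastward to -155.722°, crossing the antimeridian.

33.206°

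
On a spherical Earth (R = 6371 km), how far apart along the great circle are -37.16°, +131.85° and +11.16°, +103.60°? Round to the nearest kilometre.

Δλ = 103.60 − 131.85 = -28.25°.
Δφ = 11.16 − -37.16 = 48.32°.
a = sin²(Δφ/2) + cos φ₁ · cos φ₂ · sin²(Δλ/2) = 0.214080.
c = 2·atan2(√a, √(1−a)) = 0.96205 rad → d = 6371·c ≈ 6129.21 km.

6129 km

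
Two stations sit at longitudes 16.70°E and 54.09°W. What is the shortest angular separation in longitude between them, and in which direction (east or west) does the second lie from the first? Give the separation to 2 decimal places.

70.79° west

Raw difference: -54.09 − 16.70 = -70.79°.
Normalise into (−180°, 180°]: -70.79° stays -70.79°.
Negative ⇒ the second point lies to the west; separation 70.79°.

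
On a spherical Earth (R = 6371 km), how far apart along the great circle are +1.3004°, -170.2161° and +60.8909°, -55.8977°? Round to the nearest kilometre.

Δλ = -55.8977 − -170.2161 = 114.3184°.
Δφ = 60.8909 − 1.3004 = 59.5905°.
a = sin²(Δφ/2) + cos φ₁ · cos φ₂ · sin²(Δλ/2) = 0.590227.
c = 2·atan2(√a, √(1−a)) = 1.75224 rad → d = 6371·c ≈ 11163.55 km.

11164 km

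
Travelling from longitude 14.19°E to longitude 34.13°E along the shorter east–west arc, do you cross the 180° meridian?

No

Signed shortest Δλ = ((34.13 − 14.19 + 180) mod 360) − 180 = 19.94°.
Going east by 19.94° from +14.19° reaches +34.13° without touching 180°.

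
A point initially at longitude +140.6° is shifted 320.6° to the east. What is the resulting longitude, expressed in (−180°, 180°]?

+101.2°

Start at +140.6°; shift +320.6° → +461.2°.
+461.2° lies outside (−180°, 180°]; subtract 360° → +101.2°.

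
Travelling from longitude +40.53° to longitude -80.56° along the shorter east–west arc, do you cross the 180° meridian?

No

Signed shortest Δλ = ((-80.56 − 40.53 + 180) mod 360) − 180 = -121.09°.
Going west by 121.09° from +40.53° reaches -80.56° without touching 180°.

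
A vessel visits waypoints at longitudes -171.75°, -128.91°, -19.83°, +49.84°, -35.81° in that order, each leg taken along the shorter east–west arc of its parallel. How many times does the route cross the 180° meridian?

0

Leg 1: -171.75° → -128.91°, shortest Δλ = 42.84° (east) — does not cross 180°.
Leg 2: -128.91° → -19.83°, shortest Δλ = 109.08° (east) — does not cross 180°.
Leg 3: -19.83° → +49.84°, shortest Δλ = 69.67° (east) — does not cross 180°.
Leg 4: +49.84° → -35.81°, shortest Δλ = -85.65° (west) — does not cross 180°.
Total crossings: 0.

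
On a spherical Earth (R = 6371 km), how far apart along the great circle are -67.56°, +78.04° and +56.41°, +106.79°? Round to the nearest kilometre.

13987 km

Δλ = 106.79 − 78.04 = 28.75°.
Δφ = 56.41 − -67.56 = 123.97°.
a = sin²(Δφ/2) + cos φ₁ · cos φ₂ · sin²(Δλ/2) = 0.792396.
c = 2·atan2(√a, √(1−a)) = 2.19542 rad → d = 6371·c ≈ 13987.02 km.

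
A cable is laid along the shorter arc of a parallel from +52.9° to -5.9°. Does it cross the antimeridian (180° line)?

Signed shortest Δλ = ((-5.9 − 52.9 + 180) mod 360) − 180 = -58.8°.
Going west by 58.8° from +52.9° reaches -5.9° without touching 180°.

No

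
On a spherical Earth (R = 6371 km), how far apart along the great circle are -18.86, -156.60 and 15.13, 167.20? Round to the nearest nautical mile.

Δλ = 167.20 − -156.60 = 323.80°; wrapped into (−180°, 180°]: -36.20°.
Δφ = 15.13 − -18.86 = 33.99°.
a = sin²(Δφ/2) + cos φ₁ · cos φ₂ · sin²(Δλ/2) = 0.173604.
c = 2·atan2(√a, √(1−a)) = 0.85953 rad → d = 6371·c ≈ 5476.08 km ≈ 2956.85 nmi.

2957 nmi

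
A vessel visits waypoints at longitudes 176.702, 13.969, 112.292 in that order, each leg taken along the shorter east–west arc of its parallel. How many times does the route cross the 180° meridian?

0

Leg 1: +176.702° → +13.969°, shortest Δλ = -162.733° (west) — does not cross 180°.
Leg 2: +13.969° → +112.292°, shortest Δλ = 98.323° (east) — does not cross 180°.
Total crossings: 0.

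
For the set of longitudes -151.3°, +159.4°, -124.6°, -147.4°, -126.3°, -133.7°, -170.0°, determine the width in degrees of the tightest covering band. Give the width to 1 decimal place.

76.0°

Sort the longitudes: -170.0°, -151.3°, -147.4°, -133.7°, -126.3°, -124.6°, +159.4°.
Eastward gaps between consecutive values (wrapping around): 18.7°, 3.9°, 13.7°, 7.4°, 1.7°, 284.0°, 30.6°.
Largest gap = 284.0° ⇒ minimal covering band is its complement: 360° − 284.0° = 76.0°.
Band runs from +159.4° eastward to -124.6°, crossing the antimeridian.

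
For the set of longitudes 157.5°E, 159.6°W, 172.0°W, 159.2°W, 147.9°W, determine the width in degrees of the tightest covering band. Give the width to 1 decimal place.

54.6°

Sort the longitudes: -172.0°, -159.6°, -159.2°, -147.9°, +157.5°.
Eastward gaps between consecutive values (wrapping around): 12.4°, 0.4°, 11.3°, 305.4°, 30.5°.
Largest gap = 305.4° ⇒ minimal covering band is its complement: 360° − 305.4° = 54.6°.
Band runs from +157.5° eastward to -147.9°, crossing the antimeridian.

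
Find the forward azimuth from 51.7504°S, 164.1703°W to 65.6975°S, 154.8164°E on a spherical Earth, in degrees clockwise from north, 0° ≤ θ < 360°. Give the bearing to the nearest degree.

Δλ = 154.8164 − -164.1703 = 318.9867°; wrapped into (−180°, 180°]: -41.0133°.
θ = atan2( sin Δλ · cos φ₂ , cos φ₁ · sin φ₂ − sin φ₁ · cos φ₂ · cos Δλ )
  = atan2(-0.27008, -0.32035) = -139.867° → normalised to [0°, 360°): 220.133°.

220°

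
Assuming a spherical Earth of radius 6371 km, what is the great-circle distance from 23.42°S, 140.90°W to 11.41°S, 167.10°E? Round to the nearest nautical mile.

Δλ = 167.10 − -140.90 = 308.00°; wrapped into (−180°, 180°]: -52.00°.
Δφ = -11.41 − -23.42 = 12.01°.
a = sin²(Δφ/2) + cos φ₁ · cos φ₂ · sin²(Δλ/2) = 0.183797.
c = 2·atan2(√a, √(1−a)) = 0.88614 rad → d = 6371·c ≈ 5645.60 km ≈ 3048.38 nmi.

3048 nmi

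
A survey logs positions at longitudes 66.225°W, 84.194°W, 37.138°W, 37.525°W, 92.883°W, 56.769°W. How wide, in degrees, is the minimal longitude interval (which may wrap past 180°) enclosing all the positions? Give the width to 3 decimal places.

55.745°

Sort the longitudes: -92.883°, -84.194°, -66.225°, -56.769°, -37.525°, -37.138°.
Eastward gaps between consecutive values (wrapping around): 8.689°, 17.969°, 9.456°, 19.244°, 0.387°, 304.255°.
Largest gap = 304.255° ⇒ minimal covering band is its complement: 360° − 304.255° = 55.745°.
Band runs from -92.883° eastward to -37.138°.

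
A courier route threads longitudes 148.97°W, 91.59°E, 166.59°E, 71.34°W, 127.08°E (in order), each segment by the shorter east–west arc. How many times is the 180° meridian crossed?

Leg 1: -148.97° → +91.59°, shortest Δλ = -119.44° (west) — crosses 180°.
Leg 2: +91.59° → +166.59°, shortest Δλ = 75.0° (east) — does not cross 180°.
Leg 3: +166.59° → -71.34°, shortest Δλ = 122.07° (east) — crosses 180°.
Leg 4: -71.34° → +127.08°, shortest Δλ = -161.58° (west) — crosses 180°.
Total crossings: 3.

3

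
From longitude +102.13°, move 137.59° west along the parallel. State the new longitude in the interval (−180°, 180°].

-35.46°

Start at +102.13°; shift −137.59° → -35.46°.
-35.46° already lies in (−180°, 180°].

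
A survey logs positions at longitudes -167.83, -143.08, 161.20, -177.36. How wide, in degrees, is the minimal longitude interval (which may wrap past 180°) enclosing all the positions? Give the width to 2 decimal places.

55.72°

Sort the longitudes: -177.36°, -167.83°, -143.08°, +161.20°.
Eastward gaps between consecutive values (wrapping around): 9.53°, 24.75°, 304.28°, 21.44°.
Largest gap = 304.28° ⇒ minimal covering band is its complement: 360° − 304.28° = 55.72°.
Band runs from +161.20° eastward to -143.08°, crossing the antimeridian.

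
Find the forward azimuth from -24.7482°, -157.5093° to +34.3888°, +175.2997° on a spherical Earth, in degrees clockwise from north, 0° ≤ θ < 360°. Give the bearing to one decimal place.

Δλ = 175.2997 − -157.5093 = 332.8090°; wrapped into (−180°, 180°]: -27.1910°.
θ = atan2( sin Δλ · cos φ₂ , cos φ₁ · sin φ₂ − sin φ₁ · cos φ₂ · cos Δλ )
  = atan2(-0.37709, 0.82022) = -24.690° → normalised to [0°, 360°): 335.310°.

335.3°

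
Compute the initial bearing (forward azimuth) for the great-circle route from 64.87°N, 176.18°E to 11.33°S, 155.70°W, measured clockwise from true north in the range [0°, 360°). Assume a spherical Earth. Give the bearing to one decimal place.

Δλ = -155.70 − 176.18 = -331.88°; wrapped into (−180°, 180°]: 28.12°.
θ = atan2( sin Δλ · cos φ₂ , cos φ₁ · sin φ₂ − sin φ₁ · cos φ₂ · cos Δλ )
  = atan2(0.46213, -0.86635) = 151.923° → normalised to [0°, 360°): 151.923°.

151.9°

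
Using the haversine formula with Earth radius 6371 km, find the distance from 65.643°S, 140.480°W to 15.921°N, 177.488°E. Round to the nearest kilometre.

9723 km

Δλ = 177.488 − -140.480 = 317.968°; wrapped into (−180°, 180°]: -42.032°.
Δφ = 15.921 − -65.643 = 81.564°.
a = sin²(Δφ/2) + cos φ₁ · cos φ₂ · sin²(Δλ/2) = 0.477656.
c = 2·atan2(√a, √(1−a)) = 1.52609 rad → d = 6371·c ≈ 9722.75 km.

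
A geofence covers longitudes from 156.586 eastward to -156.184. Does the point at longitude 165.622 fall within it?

Yes

Band width going east from +156.586° to -156.184°: ((-156.184 − 156.586) mod 360) = 47.230°.
Offset of +165.622° east of the west edge: ((165.622 − 156.586) mod 360) = 9.036°.
9.036° ≤ 47.230° ⇒ inside.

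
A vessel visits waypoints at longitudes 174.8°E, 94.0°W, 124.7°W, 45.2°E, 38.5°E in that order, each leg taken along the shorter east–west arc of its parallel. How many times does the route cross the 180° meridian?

Leg 1: +174.8° → -94.0°, shortest Δλ = 91.2° (east) — crosses 180°.
Leg 2: -94.0° → -124.7°, shortest Δλ = -30.7° (west) — does not cross 180°.
Leg 3: -124.7° → +45.2°, shortest Δλ = 169.9° (east) — does not cross 180°.
Leg 4: +45.2° → +38.5°, shortest Δλ = -6.7° (west) — does not cross 180°.
Total crossings: 1.

1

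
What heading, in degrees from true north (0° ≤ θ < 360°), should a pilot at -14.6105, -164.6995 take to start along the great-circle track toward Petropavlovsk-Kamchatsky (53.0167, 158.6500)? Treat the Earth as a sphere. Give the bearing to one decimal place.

338.1°

Δλ = 158.6500 − -164.6995 = 323.3495°; wrapped into (−180°, 180°]: -36.6505°.
θ = atan2( sin Δλ · cos φ₂ , cos φ₁ · sin φ₂ − sin φ₁ · cos φ₂ · cos Δλ )
  = atan2(-0.35910, 0.89473) = -21.868° → normalised to [0°, 360°): 338.132°.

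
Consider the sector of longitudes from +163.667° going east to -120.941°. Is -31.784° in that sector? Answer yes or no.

Band width going east from +163.667° to -120.941°: ((-120.941 − 163.667) mod 360) = 75.392°.
Offset of -31.784° east of the west edge: ((-31.784 − 163.667) mod 360) = 164.549°.
164.549° > 75.392° ⇒ outside.

No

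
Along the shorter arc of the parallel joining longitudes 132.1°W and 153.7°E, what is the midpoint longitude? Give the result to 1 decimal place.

169.2°W

Signed shortest Δλ from -132.1° to +153.7° is -74.2°.
Midpoint longitude = -132.1° + (-74.2°)/2 = -132.1° − 37.1° = -169.2°.
(The naïve average (-132.1 + +153.7)/2 = 10.8° is on the wrong side of the globe.)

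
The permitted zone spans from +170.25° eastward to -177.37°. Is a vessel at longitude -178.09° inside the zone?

Band width going east from +170.25° to -177.37°: ((-177.37 − 170.25) mod 360) = 12.38°.
Offset of -178.09° east of the west edge: ((-178.09 − 170.25) mod 360) = 11.66°.
11.66° ≤ 12.38° ⇒ inside.

Yes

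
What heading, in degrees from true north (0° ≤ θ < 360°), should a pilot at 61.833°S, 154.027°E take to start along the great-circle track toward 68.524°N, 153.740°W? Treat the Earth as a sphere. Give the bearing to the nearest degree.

Δλ = -153.740 − 154.027 = -307.767°; wrapped into (−180°, 180°]: 52.233°.
θ = atan2( sin Δλ · cos φ₂ , cos φ₁ · sin φ₂ − sin φ₁ · cos φ₂ · cos Δλ )
  = atan2(0.28941, 0.63694) = 24.436° → normalised to [0°, 360°): 24.436°.

24°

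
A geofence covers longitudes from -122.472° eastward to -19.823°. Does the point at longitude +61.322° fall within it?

Band width going east from -122.472° to -19.823°: ((-19.823 − -122.472) mod 360) = 102.649°.
Offset of +61.322° east of the west edge: ((61.322 − -122.472) mod 360) = 183.794°.
183.794° > 102.649° ⇒ outside.

No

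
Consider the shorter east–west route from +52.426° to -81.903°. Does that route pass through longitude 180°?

No

Signed shortest Δλ = ((-81.903 − 52.426 + 180) mod 360) − 180 = -134.329°.
Going west by 134.329° from +52.426° reaches -81.903° without touching 180°.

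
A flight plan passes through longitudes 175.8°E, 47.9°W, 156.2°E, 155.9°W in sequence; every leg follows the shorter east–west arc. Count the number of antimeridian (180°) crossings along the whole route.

Leg 1: +175.8° → -47.9°, shortest Δλ = 136.3° (east) — crosses 180°.
Leg 2: -47.9° → +156.2°, shortest Δλ = -155.9° (west) — crosses 180°.
Leg 3: +156.2° → -155.9°, shortest Δλ = 47.9° (east) — crosses 180°.
Total crossings: 3.

3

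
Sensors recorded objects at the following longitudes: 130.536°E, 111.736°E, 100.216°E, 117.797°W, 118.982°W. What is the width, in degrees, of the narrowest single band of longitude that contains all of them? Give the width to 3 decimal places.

141.987°

Sort the longitudes: -118.982°, -117.797°, +100.216°, +111.736°, +130.536°.
Eastward gaps between consecutive values (wrapping around): 1.185°, 218.013°, 11.520°, 18.800°, 110.482°.
Largest gap = 218.013° ⇒ minimal covering band is its complement: 360° − 218.013° = 141.987°.
Band runs from +100.216° eastward to -117.797°, crossing the antimeridian.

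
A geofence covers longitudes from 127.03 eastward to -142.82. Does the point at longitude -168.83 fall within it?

Band width going east from +127.03° to -142.82°: ((-142.82 − 127.03) mod 360) = 90.15°.
Offset of -168.83° east of the west edge: ((-168.83 − 127.03) mod 360) = 64.14°.
64.14° ≤ 90.15° ⇒ inside.

Yes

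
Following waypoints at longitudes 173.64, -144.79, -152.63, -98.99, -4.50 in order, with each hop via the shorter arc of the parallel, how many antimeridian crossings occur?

1

Leg 1: +173.64° → -144.79°, shortest Δλ = 41.57° (east) — crosses 180°.
Leg 2: -144.79° → -152.63°, shortest Δλ = -7.84° (west) — does not cross 180°.
Leg 3: -152.63° → -98.99°, shortest Δλ = 53.64° (east) — does not cross 180°.
Leg 4: -98.99° → -4.50°, shortest Δλ = 94.49° (east) — does not cross 180°.
Total crossings: 1.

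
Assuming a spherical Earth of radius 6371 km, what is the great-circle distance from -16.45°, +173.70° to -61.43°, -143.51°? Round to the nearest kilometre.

6024 km

Δλ = -143.51 − 173.70 = -317.21°; wrapped into (−180°, 180°]: 42.79°.
Δφ = -61.43 − -16.45 = -44.98°.
a = sin²(Δφ/2) + cos φ₁ · cos φ₂ · sin²(Δλ/2) = 0.207359.
c = 2·atan2(√a, √(1−a)) = 0.94557 rad → d = 6371·c ≈ 6024.22 km.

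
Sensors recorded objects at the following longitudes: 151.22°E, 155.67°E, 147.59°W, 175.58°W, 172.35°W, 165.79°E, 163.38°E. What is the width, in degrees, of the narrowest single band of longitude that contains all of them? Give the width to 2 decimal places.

61.19°

Sort the longitudes: -175.58°, -172.35°, -147.59°, +151.22°, +155.67°, +163.38°, +165.79°.
Eastward gaps between consecutive values (wrapping around): 3.23°, 24.76°, 298.81°, 4.45°, 7.71°, 2.41°, 18.63°.
Largest gap = 298.81° ⇒ minimal covering band is its complement: 360° − 298.81° = 61.19°.
Band runs from +151.22° eastward to -147.59°, crossing the antimeridian.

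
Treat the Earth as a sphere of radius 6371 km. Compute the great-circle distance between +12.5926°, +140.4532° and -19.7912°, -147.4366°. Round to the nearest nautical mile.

4682 nmi

Δλ = -147.4366 − 140.4532 = -287.8898°; wrapped into (−180°, 180°]: 72.1102°.
Δφ = -19.7912 − 12.5926 = -32.3838°.
a = sin²(Δφ/2) + cos φ₁ · cos φ₂ · sin²(Δλ/2) = 0.395865.
c = 2·atan2(√a, √(1−a)) = 1.36099 rad → d = 6371·c ≈ 8670.87 km ≈ 4681.89 nmi.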